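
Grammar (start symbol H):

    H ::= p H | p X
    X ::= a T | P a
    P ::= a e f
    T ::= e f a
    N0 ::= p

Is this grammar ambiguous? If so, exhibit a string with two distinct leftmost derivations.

Witness: p a e f a

Derivation 1: H ⇒ p X ⇒ p a T ⇒ p a e f a
Derivation 2: H ⇒ p X ⇒ p P a ⇒ p a e f a

Two distinct leftmost derivations for the same string.

Ambiguous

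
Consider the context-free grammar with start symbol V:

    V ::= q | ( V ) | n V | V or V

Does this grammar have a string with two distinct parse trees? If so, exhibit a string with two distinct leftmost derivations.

Witness: n q or q

Derivation 1: V ⇒ n V ⇒ n V or V ⇒ n q or V ⇒ n q or q
Derivation 2: V ⇒ V or V ⇒ n V or V ⇒ n q or V ⇒ n q or q

Two distinct leftmost derivations for the same string.

Ambiguous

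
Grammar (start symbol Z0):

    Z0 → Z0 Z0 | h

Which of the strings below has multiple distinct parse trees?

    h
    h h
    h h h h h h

h: 1 tree
h h: 1 tree
h h h h h h: 42 trees

h h h h h h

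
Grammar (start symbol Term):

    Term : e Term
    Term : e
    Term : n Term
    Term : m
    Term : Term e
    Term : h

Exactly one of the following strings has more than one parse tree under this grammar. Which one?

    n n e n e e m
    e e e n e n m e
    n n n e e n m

n n e n e e m: 1 tree
e e e n e n m e: 7 trees
n n n e e n m: 1 tree

e e e n e n m e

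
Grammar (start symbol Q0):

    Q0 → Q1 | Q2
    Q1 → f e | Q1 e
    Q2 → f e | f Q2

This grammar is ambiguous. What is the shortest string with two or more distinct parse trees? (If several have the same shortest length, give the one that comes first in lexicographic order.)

f e

length 2: f e has 2 parse trees

Two derivations of f e:
  Q0 ⇒ Q1 ⇒ f e
  Q0 ⇒ Q2 ⇒ f e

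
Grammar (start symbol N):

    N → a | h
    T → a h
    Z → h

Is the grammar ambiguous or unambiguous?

(T, Z are unreachable from N, so their rules don't affect L(N).) Each reachable nonterminal has at most one production per leading terminal, and all productions are right-linear; the derivation is determined token-by-token.

Unambiguous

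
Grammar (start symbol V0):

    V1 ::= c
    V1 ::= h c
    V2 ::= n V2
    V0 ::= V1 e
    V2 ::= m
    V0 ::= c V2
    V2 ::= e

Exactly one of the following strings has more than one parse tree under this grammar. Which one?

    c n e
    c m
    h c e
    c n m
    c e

c e

c n e: 1 tree
c m: 1 tree
h c e: 1 tree
c n m: 1 tree
c e: 2 trees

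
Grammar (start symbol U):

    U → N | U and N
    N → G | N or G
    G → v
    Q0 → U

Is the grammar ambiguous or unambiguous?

Unambiguous

Only U, N, G are reachable from U; ignoring the rest: The grammar is stratified — U handles 'and' (left-recursive), N handles 'or', G atoms. Each operator has a fixed associativity and precedence level, so every string has one parse.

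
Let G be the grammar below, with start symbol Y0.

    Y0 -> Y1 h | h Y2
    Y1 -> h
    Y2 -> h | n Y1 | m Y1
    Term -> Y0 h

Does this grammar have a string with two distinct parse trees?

Witness: h h

Derivation 1: Y0 ⇒ Y1 h ⇒ h h
Derivation 2: Y0 ⇒ h Y2 ⇒ h h

Two distinct leftmost derivations for the same string.

Ambiguous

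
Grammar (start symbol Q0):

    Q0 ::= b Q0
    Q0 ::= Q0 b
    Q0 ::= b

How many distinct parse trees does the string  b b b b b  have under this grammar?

16

Parse trees for b b b b b (showing first 6 of 16):
  [Q0 b [Q0 b [Q0 b [Q0 b [Q0 b]]]]]
  [Q0 b [Q0 b [Q0 b [Q0 [Q0 b] b]]]]
  [Q0 b [Q0 b [Q0 [Q0 b [Q0 b]] b]]]
  [Q0 b [Q0 b [Q0 [Q0 [Q0 b] b] b]]]
  [Q0 b [Q0 [Q0 b [Q0 b [Q0 b]]] b]]
  [Q0 b [Q0 [Q0 b [Q0 [Q0 b] b]] b]]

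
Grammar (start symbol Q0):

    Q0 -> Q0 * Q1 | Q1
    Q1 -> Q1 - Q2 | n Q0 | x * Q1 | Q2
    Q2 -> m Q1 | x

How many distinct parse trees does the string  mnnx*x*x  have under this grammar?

Parse trees for mnnx*x*x (showing first 6 of 13):
  [Q0 [Q0 [Q1 [Q2 m [Q1 n [Q0 [Q1 n [Q0 [Q1 [Q2 x]]]]]]]]] * [Q1 x * [Q1 [Q2 x]]]]
  [Q0 [Q0 [Q0 [Q1 [Q2 m [Q1 n [Q0 [Q1 n [Q0 [Q1 [Q2 x]]]]]]]]] * [Q1 [Q2 x]]] * [Q1 [Q2 x]]]
  [Q0 [Q0 [Q1 [Q2 m [Q1 n [Q0 [Q0 [Q1 n [Q0 [Q1 [Q2 x]]]]] * [Q1 [Q2 x]]]]]]] * [Q1 [Q2 x]]]
  [Q0 [Q0 [Q1 [Q2 m [Q1 n [Q0 [Q1 n [Q0 [Q0 [Q1 [Q2 x]]] * [Q1 [Q2 x]]]]]]]]] * [Q1 [Q2 x]]]
  [Q0 [Q0 [Q1 [Q2 m [Q1 n [Q0 [Q1 n [Q0 [Q1 x * [Q1 [Q2 x]]]]]]]]]] * [Q1 [Q2 x]]]
  [Q0 [Q1 [Q2 m [Q1 n [Q0 [Q0 [Q1 n [Q0 [Q1 [Q2 x]]]]] * [Q1 x * [Q1 [Q2 x]]]]]]]]

13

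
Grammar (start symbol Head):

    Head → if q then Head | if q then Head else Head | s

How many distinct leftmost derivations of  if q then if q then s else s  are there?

2

Parse trees for if q then if q then s else s:
  [Head if q then [Head if q then [Head s] else [Head s]]]
  [Head if q then [Head if q then [Head s]] else [Head s]]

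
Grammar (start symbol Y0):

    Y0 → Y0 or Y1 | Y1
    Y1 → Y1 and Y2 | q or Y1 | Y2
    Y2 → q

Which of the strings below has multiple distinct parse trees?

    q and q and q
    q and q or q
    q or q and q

q or q and q

q and q and q: 1 tree
q and q or q: 1 tree
q or q and q: 3 trees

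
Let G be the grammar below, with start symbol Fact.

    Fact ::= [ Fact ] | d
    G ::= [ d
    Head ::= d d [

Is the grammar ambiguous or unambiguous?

Unambiguous

Only Fact is reachable from Fact; ignoring the rest: Each string is a nest of matched brackets around a single atom. An opening bracket forces the recursive rule; an atom forces the base rule.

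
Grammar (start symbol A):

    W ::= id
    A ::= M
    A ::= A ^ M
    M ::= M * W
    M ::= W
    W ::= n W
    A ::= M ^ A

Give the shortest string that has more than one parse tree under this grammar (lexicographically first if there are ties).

length 1: no string has ≥2 trees
length 2: no string has ≥2 trees
length 3: id ^ id has 2 parse trees

Two derivations of id ^ id:
  A ⇒ A ^ M ⇒ M ^ M ⇒ W ^ M ⇒ id ^ M ⇒ id ^ W ⇒ id ^ id
  A ⇒ M ^ A ⇒ W ^ A ⇒ id ^ A ⇒ id ^ M ⇒ id ^ W ⇒ id ^ id

id ^ id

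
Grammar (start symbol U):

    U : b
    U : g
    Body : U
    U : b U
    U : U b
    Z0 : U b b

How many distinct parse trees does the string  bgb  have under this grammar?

2

Parse trees for bgb:
  [U b [U [U g] b]]
  [U [U b [U g]] b]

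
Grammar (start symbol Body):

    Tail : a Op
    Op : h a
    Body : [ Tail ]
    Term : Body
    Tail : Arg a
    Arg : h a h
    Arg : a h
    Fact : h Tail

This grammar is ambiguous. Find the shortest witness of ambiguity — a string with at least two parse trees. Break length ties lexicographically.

[ a h a ]

length 5: [ a h a ] has 2 parse trees

Two derivations of [ a h a ]:
  Body ⇒ [ Tail ] ⇒ [ a Op ] ⇒ [ a h a ]
  Body ⇒ [ Tail ] ⇒ [ Arg a ] ⇒ [ a h a ]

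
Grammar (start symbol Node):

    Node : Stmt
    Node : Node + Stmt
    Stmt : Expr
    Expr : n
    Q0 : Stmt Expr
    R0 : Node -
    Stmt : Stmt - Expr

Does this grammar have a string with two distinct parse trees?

Unambiguous

(R0, Q0 are unreachable from Node, so their rules don't affect L(Node).) The grammar is stratified — Node handles '+' (left-recursive), Stmt handles '-', Expr atoms. Each operator has a fixed associativity and precedence level, so every string has one parse.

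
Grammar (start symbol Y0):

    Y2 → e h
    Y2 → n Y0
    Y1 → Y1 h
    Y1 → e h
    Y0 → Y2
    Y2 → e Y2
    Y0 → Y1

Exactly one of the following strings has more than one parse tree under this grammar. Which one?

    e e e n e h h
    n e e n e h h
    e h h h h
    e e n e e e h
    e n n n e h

e n n n e h

e e e n e h h: 1 tree
n e e n e h h: 1 tree
e h h h h: 1 tree
e e n e e e h: 1 tree
e n n n e h: 2 trees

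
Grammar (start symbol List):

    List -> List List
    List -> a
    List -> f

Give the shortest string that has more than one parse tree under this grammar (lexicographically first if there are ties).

a a a

length 1: no string has ≥2 trees
length 2: no string has ≥2 trees
length 3: a a a has 2 parse trees

Two derivations of a a a:
  List ⇒ List List ⇒ List List List ⇒ a List List ⇒ a a List ⇒ a a a
  List ⇒ List List ⇒ a List ⇒ a List List ⇒ a a List ⇒ a a a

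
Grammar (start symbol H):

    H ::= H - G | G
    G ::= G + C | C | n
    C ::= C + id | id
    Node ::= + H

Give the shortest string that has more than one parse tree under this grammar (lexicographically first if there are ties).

length 1: no string has ≥2 trees
length 3: id + id has 2 parse trees

Two derivations of id + id:
  H ⇒ G ⇒ G + C ⇒ C + C ⇒ id + C ⇒ id + id
  H ⇒ G ⇒ C ⇒ C + id ⇒ id + id

id + id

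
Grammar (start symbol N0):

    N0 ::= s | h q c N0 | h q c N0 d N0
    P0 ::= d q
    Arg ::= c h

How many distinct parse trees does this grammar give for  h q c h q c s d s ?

Parse trees for h q c h q c s d s:
  [N0 h q c [N0 h q c [N0 s] d [N0 s]]]
  [N0 h q c [N0 h q c [N0 s]] d [N0 s]]

2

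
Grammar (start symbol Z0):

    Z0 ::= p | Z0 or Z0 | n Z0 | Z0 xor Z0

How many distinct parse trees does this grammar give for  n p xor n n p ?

Parse trees for n p xor n n p:
  [Z0 n [Z0 [Z0 p] xor [Z0 n [Z0 n [Z0 p]]]]]
  [Z0 [Z0 n [Z0 p]] xor [Z0 n [Z0 n [Z0 p]]]]

2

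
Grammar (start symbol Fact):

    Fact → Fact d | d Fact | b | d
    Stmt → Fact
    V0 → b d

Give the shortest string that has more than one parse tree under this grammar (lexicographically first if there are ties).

length 1: no string has ≥2 trees
length 2: d d has 2 parse trees

Two derivations of d d:
  Fact ⇒ Fact d ⇒ d d
  Fact ⇒ d Fact ⇒ d d

d d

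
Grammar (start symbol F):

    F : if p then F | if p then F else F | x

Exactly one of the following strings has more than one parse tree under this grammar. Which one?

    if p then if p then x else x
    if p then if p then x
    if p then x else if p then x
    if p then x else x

if p then if p then x else x: 2 trees
if p then if p then x: 1 tree
if p then x else if p then x: 1 tree
if p then x else x: 1 tree

if p then if p then x else x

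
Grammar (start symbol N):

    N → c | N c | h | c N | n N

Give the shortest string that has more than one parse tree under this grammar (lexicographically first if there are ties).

c c

length 1: no string has ≥2 trees
length 2: c c has 2 parse trees

Two derivations of c c:
  N ⇒ N c ⇒ c c
  N ⇒ c N ⇒ c c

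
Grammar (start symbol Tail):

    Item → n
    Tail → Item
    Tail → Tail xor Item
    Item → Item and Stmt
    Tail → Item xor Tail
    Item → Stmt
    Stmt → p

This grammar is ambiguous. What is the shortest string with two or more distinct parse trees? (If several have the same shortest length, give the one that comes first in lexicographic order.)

length 1: no string has ≥2 trees
length 3: n xor n has 2 parse trees

Two derivations of n xor n:
  Tail ⇒ Tail xor Item ⇒ Item xor Item ⇒ n xor Item ⇒ n xor n
  Tail ⇒ Item xor Tail ⇒ n xor Tail ⇒ n xor Item ⇒ n xor n

n xor n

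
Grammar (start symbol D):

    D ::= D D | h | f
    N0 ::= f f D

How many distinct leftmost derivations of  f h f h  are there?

5

Parse trees for f h f h:
  [D [D f] [D [D h] [D [D f] [D h]]]]
  [D [D f] [D [D [D h] [D f]] [D h]]]
  [D [D [D f] [D h]] [D [D f] [D h]]]
  [D [D [D f] [D [D h] [D f]]] [D h]]
  [D [D [D [D f] [D h]] [D f]] [D h]]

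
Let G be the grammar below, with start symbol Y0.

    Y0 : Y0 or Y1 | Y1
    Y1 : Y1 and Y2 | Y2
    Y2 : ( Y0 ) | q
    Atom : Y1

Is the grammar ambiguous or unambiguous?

(Atom is unreachable from Y0, so its rules don't affect L(Y0).) This is a standard precedence ladder (Y0 over Y1 over Y2), with each level left-recursive on its own operator ('or' at Y0, 'and' at Y1). That structure is LR(1), hence unambiguous.

Unambiguous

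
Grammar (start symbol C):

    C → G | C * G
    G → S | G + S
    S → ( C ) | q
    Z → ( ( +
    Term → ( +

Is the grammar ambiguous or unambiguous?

Unambiguous

Only C, G, S are reachable from C; ignoring the rest: The grammar is stratified — C handles '*' (left-recursive), G handles '+', S atoms. Each operator has a fixed associativity and precedence level, so every string has one parse.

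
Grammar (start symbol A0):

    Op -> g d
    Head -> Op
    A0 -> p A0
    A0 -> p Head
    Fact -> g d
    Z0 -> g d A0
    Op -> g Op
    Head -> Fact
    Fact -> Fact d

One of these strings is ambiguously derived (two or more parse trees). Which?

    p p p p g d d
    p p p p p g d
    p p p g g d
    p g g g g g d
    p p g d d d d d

p p p p p g d

p p p p g d d: 1 tree
p p p p p g d: 2 trees
p p p g g d: 1 tree
p g g g g g d: 1 tree
p p g d d d d d: 1 tree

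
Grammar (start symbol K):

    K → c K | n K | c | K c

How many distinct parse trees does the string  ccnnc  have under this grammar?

1

Parse trees for ccnnc:
  [K c [K c [K n [K n [K c]]]]]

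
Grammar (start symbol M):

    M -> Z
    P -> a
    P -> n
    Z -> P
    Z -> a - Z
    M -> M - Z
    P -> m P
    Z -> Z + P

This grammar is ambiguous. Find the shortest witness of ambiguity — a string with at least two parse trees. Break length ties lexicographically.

a - a

length 1: no string has ≥2 trees
length 2: no string has ≥2 trees
length 3: a - a has 2 parse trees

Two derivations of a - a:
  M ⇒ Z ⇒ a - Z ⇒ a - P ⇒ a - a
  M ⇒ M - Z ⇒ Z - Z ⇒ P - Z ⇒ a - Z ⇒ a - P ⇒ a - a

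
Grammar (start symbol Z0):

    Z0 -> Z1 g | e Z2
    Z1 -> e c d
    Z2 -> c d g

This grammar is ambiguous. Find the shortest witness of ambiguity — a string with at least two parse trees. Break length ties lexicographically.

length 4: e c d g has 2 parse trees

Two derivations of e c d g:
  Z0 ⇒ Z1 g ⇒ e c d g
  Z0 ⇒ e Z2 ⇒ e c d g

e c d g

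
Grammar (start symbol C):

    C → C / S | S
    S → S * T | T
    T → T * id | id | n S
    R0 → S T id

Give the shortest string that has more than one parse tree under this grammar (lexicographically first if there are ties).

id * id

length 1: no string has ≥2 trees
length 2: no string has ≥2 trees
length 3: id * id has 2 parse trees

Two derivations of id * id:
  C ⇒ S ⇒ S * T ⇒ T * T ⇒ id * T ⇒ id * id
  C ⇒ S ⇒ T ⇒ T * id ⇒ id * id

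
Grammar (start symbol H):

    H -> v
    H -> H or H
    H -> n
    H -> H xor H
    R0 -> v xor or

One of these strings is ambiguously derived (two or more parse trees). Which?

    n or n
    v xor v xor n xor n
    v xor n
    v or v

v xor v xor n xor n

n or n: 1 tree
v xor v xor n xor n: 5 trees
v xor n: 1 tree
v or v: 1 tree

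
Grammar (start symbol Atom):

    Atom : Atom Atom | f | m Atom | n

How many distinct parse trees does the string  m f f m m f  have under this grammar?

Parse trees for m f f m m f:
  [Atom [Atom m [Atom f]] [Atom [Atom f] [Atom m [Atom m [Atom f]]]]]
  [Atom [Atom [Atom m [Atom f]] [Atom f]] [Atom m [Atom m [Atom f]]]]
  [Atom [Atom m [Atom [Atom f] [Atom f]]] [Atom m [Atom m [Atom f]]]]
  [Atom m [Atom [Atom f] [Atom [Atom f] [Atom m [Atom m [Atom f]]]]]]
  [Atom m [Atom [Atom [Atom f] [Atom f]] [Atom m [Atom m [Atom f]]]]]

5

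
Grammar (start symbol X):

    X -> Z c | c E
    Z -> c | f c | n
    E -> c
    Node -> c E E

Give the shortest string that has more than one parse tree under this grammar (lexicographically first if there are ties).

c c

length 2: c c has 2 parse trees

Two derivations of c c:
  X ⇒ Z c ⇒ c c
  X ⇒ c E ⇒ c c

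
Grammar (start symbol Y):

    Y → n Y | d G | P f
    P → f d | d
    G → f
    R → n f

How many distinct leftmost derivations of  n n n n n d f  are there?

2

Parse trees for n n n n n d f:
  [Y n [Y n [Y n [Y n [Y n [Y d [G f]]]]]]]
  [Y n [Y n [Y n [Y n [Y n [Y [P d] f]]]]]]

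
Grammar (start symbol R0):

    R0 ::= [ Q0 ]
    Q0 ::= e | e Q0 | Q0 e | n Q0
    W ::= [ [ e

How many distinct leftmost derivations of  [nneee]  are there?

11

Parse trees for [nneee] (showing first 6 of 11):
  [R0 [ [Q0 [Q0 [Q0 n [Q0 n [Q0 e]]] e] e] ]]
  [R0 [ [Q0 [Q0 n [Q0 [Q0 n [Q0 e]] e]] e] ]]
  [R0 [ [Q0 [Q0 n [Q0 n [Q0 e [Q0 e]]]] e] ]]
  [R0 [ [Q0 [Q0 n [Q0 n [Q0 [Q0 e] e]]] e] ]]
  [R0 [ [Q0 n [Q0 [Q0 [Q0 n [Q0 e]] e] e]] ]]
  [R0 [ [Q0 n [Q0 [Q0 n [Q0 e [Q0 e]]] e]] ]]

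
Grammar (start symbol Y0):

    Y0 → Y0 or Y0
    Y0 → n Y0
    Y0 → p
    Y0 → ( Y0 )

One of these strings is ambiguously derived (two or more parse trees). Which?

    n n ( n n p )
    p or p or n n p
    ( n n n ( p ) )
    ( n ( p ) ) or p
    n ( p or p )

p or p or n n p

n n ( n n p ): 1 tree
p or p or n n p: 2 trees
( n n n ( p ) ): 1 tree
( n ( p ) ) or p: 1 tree
n ( p or p ): 1 tree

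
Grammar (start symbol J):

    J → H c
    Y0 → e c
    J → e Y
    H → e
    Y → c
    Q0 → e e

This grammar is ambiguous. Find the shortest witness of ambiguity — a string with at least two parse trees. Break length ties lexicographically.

e c

length 2: e c has 2 parse trees

Two derivations of e c:
  J ⇒ H c ⇒ e c
  J ⇒ e Y ⇒ e c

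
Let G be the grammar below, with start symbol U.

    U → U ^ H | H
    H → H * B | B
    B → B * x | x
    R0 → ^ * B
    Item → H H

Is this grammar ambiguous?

Witness: x * x

Derivation 1: U ⇒ H ⇒ H * B ⇒ B * B ⇒ x * B ⇒ x * x
Derivation 2: U ⇒ H ⇒ B ⇒ B * x ⇒ x * x

Two distinct leftmost derivations for the same string.

Ambiguous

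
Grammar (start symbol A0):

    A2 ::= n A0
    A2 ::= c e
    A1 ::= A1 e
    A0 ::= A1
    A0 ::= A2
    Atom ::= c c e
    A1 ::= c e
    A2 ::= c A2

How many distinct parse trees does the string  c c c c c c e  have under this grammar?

1

Parse trees for c c c c c c e:
  [A0 [A2 c [A2 c [A2 c [A2 c [A2 c [A2 c e]]]]]]]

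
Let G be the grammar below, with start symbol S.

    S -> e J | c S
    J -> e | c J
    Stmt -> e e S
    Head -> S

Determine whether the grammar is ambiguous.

Only S, J are reachable from S; ignoring the rest: The reachable rules are right-linear with at most one rule per (nonterminal, next-terminal) pair. Each input token forces the next rule, so parsing is deterministic.

Unambiguous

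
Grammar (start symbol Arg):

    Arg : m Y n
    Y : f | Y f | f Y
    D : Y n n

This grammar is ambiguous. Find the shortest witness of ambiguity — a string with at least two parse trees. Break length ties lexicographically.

length 3: no string has ≥2 trees
length 4: m f f n has 2 parse trees

Two derivations of m f f n:
  Arg ⇒ m Y n ⇒ m Y f n ⇒ m f f n
  Arg ⇒ m Y n ⇒ m f Y n ⇒ m f f n

m f f n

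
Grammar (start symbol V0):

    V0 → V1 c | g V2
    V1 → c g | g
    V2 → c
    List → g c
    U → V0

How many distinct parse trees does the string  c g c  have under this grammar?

1

Parse trees for c g c:
  [V0 [V1 c g] c]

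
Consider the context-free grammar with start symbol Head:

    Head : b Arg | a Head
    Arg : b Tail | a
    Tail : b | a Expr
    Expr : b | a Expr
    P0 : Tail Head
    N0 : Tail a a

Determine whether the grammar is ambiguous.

(P0, N0 are unreachable from Head, so their rules don't affect L(Head).) Each reachable nonterminal has at most one production per leading terminal, and all productions are right-linear; the derivation is determined token-by-token.

Unambiguous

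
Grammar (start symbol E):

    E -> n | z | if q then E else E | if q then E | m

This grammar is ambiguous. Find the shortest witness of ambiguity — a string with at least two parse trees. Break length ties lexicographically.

length 1: no string has ≥2 trees
length 4: no string has ≥2 trees
length 6: no string has ≥2 trees
length 7: no string has ≥2 trees
length 9: if q then if q then m else m has 2 parse trees

Two derivations of if q then if q then m else m:
  E ⇒ if q then E else E ⇒ if q then if q then E else E ⇒ if q then if q then m else E ⇒ if q then if q then m else m
  E ⇒ if q then E ⇒ if q then if q then E else E ⇒ if q then if q then m else E ⇒ if q then if q then m else m

if q then if q then m else m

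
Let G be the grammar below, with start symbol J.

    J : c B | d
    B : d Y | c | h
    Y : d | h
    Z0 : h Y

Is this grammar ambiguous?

Only J, B, Y are reachable from J; ignoring the rest: The reachable rules are right-linear with at most one rule per (nonterminal, next-terminal) pair. Each input token forces the next rule, so parsing is deterministic.

Unambiguous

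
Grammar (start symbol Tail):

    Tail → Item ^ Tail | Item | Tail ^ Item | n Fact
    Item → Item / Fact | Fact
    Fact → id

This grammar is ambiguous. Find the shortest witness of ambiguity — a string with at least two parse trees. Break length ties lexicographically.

length 1: no string has ≥2 trees
length 2: no string has ≥2 trees
length 3: id ^ id has 2 parse trees

Two derivations of id ^ id:
  Tail ⇒ Item ^ Tail ⇒ Fact ^ Tail ⇒ id ^ Tail ⇒ id ^ Item ⇒ id ^ Fact ⇒ id ^ id
  Tail ⇒ Tail ^ Item ⇒ Item ^ Item ⇒ Fact ^ Item ⇒ id ^ Item ⇒ id ^ Fact ⇒ id ^ id

id ^ id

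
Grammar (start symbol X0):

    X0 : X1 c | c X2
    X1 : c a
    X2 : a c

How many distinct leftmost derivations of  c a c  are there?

Parse trees for c a c:
  [X0 [X1 c a] c]
  [X0 c [X2 a c]]

2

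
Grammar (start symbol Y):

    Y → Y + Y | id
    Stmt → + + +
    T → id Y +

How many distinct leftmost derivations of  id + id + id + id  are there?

Parse trees for id + id + id + id:
  [Y [Y id] + [Y [Y id] + [Y [Y id] + [Y id]]]]
  [Y [Y id] + [Y [Y [Y id] + [Y id]] + [Y id]]]
  [Y [Y [Y id] + [Y id]] + [Y [Y id] + [Y id]]]
  [Y [Y [Y id] + [Y [Y id] + [Y id]]] + [Y id]]
  [Y [Y [Y [Y id] + [Y id]] + [Y id]] + [Y id]]

5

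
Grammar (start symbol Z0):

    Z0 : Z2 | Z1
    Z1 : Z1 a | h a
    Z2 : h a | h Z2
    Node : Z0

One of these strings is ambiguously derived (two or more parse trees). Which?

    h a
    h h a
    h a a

h a: 2 trees
h h a: 1 tree
h a a: 1 tree

h a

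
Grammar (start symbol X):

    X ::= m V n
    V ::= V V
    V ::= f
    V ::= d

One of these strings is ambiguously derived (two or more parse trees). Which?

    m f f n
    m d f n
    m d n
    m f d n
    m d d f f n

m d d f f n

m f f n: 1 tree
m d f n: 1 tree
m d n: 1 tree
m f d n: 1 tree
m d d f f n: 5 trees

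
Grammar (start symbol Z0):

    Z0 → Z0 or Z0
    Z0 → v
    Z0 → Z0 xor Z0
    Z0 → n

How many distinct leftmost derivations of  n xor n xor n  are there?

Parse trees for n xor n xor n:
  [Z0 [Z0 n] xor [Z0 [Z0 n] xor [Z0 n]]]
  [Z0 [Z0 [Z0 n] xor [Z0 n]] xor [Z0 n]]

2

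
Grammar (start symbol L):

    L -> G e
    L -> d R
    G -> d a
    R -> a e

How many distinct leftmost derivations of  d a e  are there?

2

Parse trees for d a e:
  [L [G d a] e]
  [L d [R a e]]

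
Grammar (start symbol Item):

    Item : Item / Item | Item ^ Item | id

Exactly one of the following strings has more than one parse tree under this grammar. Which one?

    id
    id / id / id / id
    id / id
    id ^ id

id / id / id / id

id: 1 tree
id / id / id / id: 5 trees
id / id: 1 tree
id ^ id: 1 tree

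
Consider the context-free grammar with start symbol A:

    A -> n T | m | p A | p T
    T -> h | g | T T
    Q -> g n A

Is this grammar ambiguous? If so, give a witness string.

Witness: n g g g

Derivation 1: A ⇒ n T ⇒ n T T ⇒ n g T ⇒ n g T T ⇒ n g g T ⇒ n g g g
Derivation 2: A ⇒ n T ⇒ n T T ⇒ n T T T ⇒ n g T T ⇒ n g g T ⇒ n g g g

Two distinct leftmost derivations for the same string.

Ambiguous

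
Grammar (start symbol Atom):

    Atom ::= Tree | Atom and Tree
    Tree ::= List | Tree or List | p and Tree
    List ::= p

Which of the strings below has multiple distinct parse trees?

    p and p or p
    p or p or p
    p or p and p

p and p or p

p and p or p: 3 trees
p or p or p: 1 tree
p or p and p: 1 tree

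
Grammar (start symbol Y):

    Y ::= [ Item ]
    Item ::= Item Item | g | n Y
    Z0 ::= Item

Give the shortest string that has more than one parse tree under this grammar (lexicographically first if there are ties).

length 3: no string has ≥2 trees
length 4: no string has ≥2 trees
length 5: [ g g g ] has 2 parse trees

Two derivations of [ g g g ]:
  Y ⇒ [ Item ] ⇒ [ Item Item ] ⇒ [ Item Item Item ] ⇒ [ g Item Item ] ⇒ [ g g Item ] ⇒ [ g g g ]
  Y ⇒ [ Item ] ⇒ [ Item Item ] ⇒ [ g Item ] ⇒ [ g Item Item ] ⇒ [ g g Item ] ⇒ [ g g g ]

[ g g g ]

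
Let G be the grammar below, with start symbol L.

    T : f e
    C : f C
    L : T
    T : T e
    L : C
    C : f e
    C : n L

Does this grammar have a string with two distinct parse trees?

Ambiguous

Witness: f e

Derivation 1: L ⇒ T ⇒ f e
Derivation 2: L ⇒ C ⇒ f e

Two distinct leftmost derivations for the same string.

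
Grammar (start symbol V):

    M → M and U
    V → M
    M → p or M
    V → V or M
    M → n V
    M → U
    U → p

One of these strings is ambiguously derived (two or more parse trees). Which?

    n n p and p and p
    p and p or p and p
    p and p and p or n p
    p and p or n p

n n p and p and p

n n p and p and p: 6 trees
p and p or p and p: 1 tree
p and p and p or n p: 1 tree
p and p or n p: 1 tree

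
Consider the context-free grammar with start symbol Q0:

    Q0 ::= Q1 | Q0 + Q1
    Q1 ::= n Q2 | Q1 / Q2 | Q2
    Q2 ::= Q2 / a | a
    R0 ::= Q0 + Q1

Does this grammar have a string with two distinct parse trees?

Ambiguous

Witness: a / a

Derivation 1: Q0 ⇒ Q1 ⇒ Q1 / Q2 ⇒ Q2 / Q2 ⇒ a / Q2 ⇒ a / a
Derivation 2: Q0 ⇒ Q1 ⇒ Q2 ⇒ Q2 / a ⇒ a / a

Two distinct leftmost derivations for the same string.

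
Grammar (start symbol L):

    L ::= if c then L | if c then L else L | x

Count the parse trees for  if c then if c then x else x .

2

Parse trees for if c then if c then x else x:
  [L if c then [L if c then [L x] else [L x]]]
  [L if c then [L if c then [L x]] else [L x]]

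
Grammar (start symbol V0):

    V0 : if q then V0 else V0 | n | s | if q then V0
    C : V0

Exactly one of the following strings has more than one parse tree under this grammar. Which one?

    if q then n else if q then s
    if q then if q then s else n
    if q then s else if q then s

if q then if q then s else n

if q then n else if q then s: 1 tree
if q then if q then s else n: 2 trees
if q then s else if q then s: 1 tree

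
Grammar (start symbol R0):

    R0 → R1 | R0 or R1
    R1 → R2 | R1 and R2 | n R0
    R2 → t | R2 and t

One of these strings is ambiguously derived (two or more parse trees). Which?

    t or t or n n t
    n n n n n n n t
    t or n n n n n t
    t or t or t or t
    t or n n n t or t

t or t or n n t: 1 tree
n n n n n n n t: 1 tree
t or n n n n n t: 1 tree
t or t or t or t: 1 tree
t or n n n t or t: 4 trees

t or n n n t or t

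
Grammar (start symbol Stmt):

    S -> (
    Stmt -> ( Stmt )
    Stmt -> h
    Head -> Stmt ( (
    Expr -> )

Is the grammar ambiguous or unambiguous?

(Expr, Head, S are unreachable from Stmt, so their rules don't affect L(Stmt).) Each string is a nest of matched brackets around a single atom. An opening bracket forces the recursive rule; an atom forces the base rule.

Unambiguous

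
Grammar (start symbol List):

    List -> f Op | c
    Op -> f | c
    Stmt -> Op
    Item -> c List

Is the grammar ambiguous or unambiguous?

Unambiguous

(Stmt, Item are unreachable from List, so their rules don't affect L(List).) The reachable rules are right-linear with at most one rule per (nonterminal, next-terminal) pair. Each input token forces the next rule, so parsing is deterministic.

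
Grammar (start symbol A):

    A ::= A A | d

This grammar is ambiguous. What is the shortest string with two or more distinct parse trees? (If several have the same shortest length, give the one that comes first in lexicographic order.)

d d d

length 1: no string has ≥2 trees
length 2: no string has ≥2 trees
length 3: d d d has 2 parse trees

Two derivations of d d d:
  A ⇒ A A ⇒ A A A ⇒ d A A ⇒ d d A ⇒ d d d
  A ⇒ A A ⇒ d A ⇒ d A A ⇒ d d A ⇒ d d d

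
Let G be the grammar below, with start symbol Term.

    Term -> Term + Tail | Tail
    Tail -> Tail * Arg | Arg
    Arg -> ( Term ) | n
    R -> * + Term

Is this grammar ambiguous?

Unambiguous

Only Term, Tail, Arg are reachable from Term; ignoring the rest: The grammar is stratified — Term handles '+' (left-recursive), Tail handles '*', Arg atoms. Each operator has a fixed associativity and precedence level, so every string has one parse.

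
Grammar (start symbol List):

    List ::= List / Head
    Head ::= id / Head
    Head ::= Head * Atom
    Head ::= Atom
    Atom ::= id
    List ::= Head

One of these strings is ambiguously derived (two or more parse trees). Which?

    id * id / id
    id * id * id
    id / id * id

id * id / id: 1 tree
id * id * id: 1 tree
id / id * id: 3 trees

id / id * id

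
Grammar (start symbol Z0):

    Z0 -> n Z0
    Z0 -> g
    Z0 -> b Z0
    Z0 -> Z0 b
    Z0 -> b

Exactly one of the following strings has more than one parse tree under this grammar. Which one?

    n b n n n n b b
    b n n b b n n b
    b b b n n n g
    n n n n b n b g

n b n n n n b b: 8 trees
b n n b b n n b: 1 tree
b b b n n n g: 1 tree
n n n n b n b g: 1 tree

n b n n n n b b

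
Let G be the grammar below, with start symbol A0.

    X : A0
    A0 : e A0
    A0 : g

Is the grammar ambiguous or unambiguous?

Unambiguous

(X is unreachable from A0, so its rules don't affect L(A0).) Restricted to the reachable nonterminals, every rule has the form A → t or A → t B, and no two rules for the same A share a first terminal. The grammar encodes a DFA — one run per string.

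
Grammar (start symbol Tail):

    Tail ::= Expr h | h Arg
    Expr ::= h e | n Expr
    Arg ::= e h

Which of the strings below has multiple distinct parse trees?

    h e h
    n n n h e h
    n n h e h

h e h

h e h: 2 trees
n n n h e h: 1 tree
n n h e h: 1 tree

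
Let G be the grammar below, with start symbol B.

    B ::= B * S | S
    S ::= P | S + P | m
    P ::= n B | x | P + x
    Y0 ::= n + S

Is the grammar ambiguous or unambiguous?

Ambiguous

Witness: x + x

Derivation 1: B ⇒ S ⇒ P ⇒ P + x ⇒ x + x
Derivation 2: B ⇒ S ⇒ S + P ⇒ P + P ⇒ x + P ⇒ x + x

Two distinct leftmost derivations for the same string.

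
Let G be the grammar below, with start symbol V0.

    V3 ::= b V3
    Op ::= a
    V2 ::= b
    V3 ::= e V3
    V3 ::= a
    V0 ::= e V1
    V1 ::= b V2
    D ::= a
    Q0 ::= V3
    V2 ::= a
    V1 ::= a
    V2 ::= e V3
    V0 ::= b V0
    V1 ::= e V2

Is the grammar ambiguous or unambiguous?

(D, Op, Q0 are unreachable from V0, so their rules don't affect L(V0).) Restricted to the reachable nonterminals, every rule has the form A → t or A → t B, and no two rules for the same A share a first terminal. The grammar encodes a DFA — one run per string.

Unambiguous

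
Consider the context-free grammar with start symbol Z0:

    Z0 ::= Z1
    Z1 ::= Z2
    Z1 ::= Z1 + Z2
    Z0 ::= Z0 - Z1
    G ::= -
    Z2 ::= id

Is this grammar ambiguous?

(G is unreachable from Z0, so its rules don't affect L(Z0).) Z0 → Z0 - Z1 | Z1  ;  Z1 → Z1 + Z2 | Z2  — a left-associative chain with Z2 at the bottom. Each string factors uniquely by precedence.

Unambiguous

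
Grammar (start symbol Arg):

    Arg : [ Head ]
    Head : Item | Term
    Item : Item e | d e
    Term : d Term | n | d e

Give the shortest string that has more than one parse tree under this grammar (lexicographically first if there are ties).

[ d e ]

length 3: no string has ≥2 trees
length 4: [ d e ] has 2 parse trees

Two derivations of [ d e ]:
  Arg ⇒ [ Head ] ⇒ [ Item ] ⇒ [ d e ]
  Arg ⇒ [ Head ] ⇒ [ Term ] ⇒ [ d e ]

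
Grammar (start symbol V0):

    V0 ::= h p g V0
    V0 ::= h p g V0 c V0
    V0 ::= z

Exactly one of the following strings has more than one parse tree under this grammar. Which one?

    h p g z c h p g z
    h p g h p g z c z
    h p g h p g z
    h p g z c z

h p g z c h p g z: 1 tree
h p g h p g z c z: 2 trees
h p g h p g z: 1 tree
h p g z c z: 1 tree

h p g h p g z c z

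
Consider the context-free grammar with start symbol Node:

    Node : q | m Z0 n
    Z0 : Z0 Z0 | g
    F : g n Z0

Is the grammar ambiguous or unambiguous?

Ambiguous

Witness: m g g g n

Derivation 1: Node ⇒ m Z0 n ⇒ m Z0 Z0 n ⇒ m Z0 Z0 Z0 n ⇒ m g Z0 Z0 n ⇒ m g g Z0 n ⇒ m g g g n
Derivation 2: Node ⇒ m Z0 n ⇒ m Z0 Z0 n ⇒ m g Z0 n ⇒ m g Z0 Z0 n ⇒ m g g Z0 n ⇒ m g g g n

Two distinct leftmost derivations for the same string.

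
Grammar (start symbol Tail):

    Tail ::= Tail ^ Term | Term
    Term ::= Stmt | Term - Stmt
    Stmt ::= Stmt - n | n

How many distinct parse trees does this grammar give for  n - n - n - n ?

8

Parse trees for n - n - n - n:
  [Tail [Term [Stmt [Stmt [Stmt [Stmt n] - n] - n] - n]]]
  [Tail [Term [Term [Stmt n]] - [Stmt [Stmt [Stmt n] - n] - n]]]
  [Tail [Term [Term [Stmt [Stmt n] - n]] - [Stmt [Stmt n] - n]]]
  [Tail [Term [Term [Term [Stmt n]] - [Stmt n]] - [Stmt [Stmt n] - n]]]
  [Tail [Term [Term [Stmt [Stmt [Stmt n] - n] - n]] - [Stmt n]]]
  [Tail [Term [Term [Term [Stmt n]] - [Stmt [Stmt n] - n]] - [Stmt n]]]
  [Tail [Term [Term [Term [Stmt [Stmt n] - n]] - [Stmt n]] - [Stmt n]]]
  [Tail [Term [Term [Term [Term [Stmt n]] - [Stmt n]] - [Stmt n]] - [Stmt n]]]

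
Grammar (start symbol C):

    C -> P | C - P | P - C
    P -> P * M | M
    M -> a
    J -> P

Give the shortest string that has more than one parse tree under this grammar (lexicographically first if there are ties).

length 1: no string has ≥2 trees
length 3: a - a has 2 parse trees

Two derivations of a - a:
  C ⇒ C - P ⇒ P - P ⇒ M - P ⇒ a - P ⇒ a - M ⇒ a - a
  C ⇒ P - C ⇒ M - C ⇒ a - C ⇒ a - P ⇒ a - M ⇒ a - a

a - a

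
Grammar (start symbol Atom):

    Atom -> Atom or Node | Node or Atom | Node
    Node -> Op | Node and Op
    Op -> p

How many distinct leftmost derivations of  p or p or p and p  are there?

Parse trees for p or p or p and p:
  [Atom [Atom [Atom [Node [Op p]]] or [Node [Op p]]] or [Node [Node [Op p]] and [Op p]]]
  [Atom [Atom [Node [Op p]] or [Atom [Node [Op p]]]] or [Node [Node [Op p]] and [Op p]]]
  [Atom [Node [Op p]] or [Atom [Atom [Node [Op p]]] or [Node [Node [Op p]] and [Op p]]]]
  [Atom [Node [Op p]] or [Atom [Node [Op p]] or [Atom [Node [Node [Op p]] and [Op p]]]]]

4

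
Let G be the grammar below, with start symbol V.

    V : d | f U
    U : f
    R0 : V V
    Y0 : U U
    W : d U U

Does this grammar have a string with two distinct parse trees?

Unambiguous

(R0, Y0, W are unreachable from V, so their rules don't affect L(V).) Each reachable nonterminal has at most one production per leading terminal, and all productions are right-linear; the derivation is determined token-by-token.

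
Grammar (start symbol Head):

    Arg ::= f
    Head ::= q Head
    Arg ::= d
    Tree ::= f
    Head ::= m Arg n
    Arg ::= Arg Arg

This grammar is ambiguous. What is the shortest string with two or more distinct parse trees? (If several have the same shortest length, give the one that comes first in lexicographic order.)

length 3: no string has ≥2 trees
length 4: no string has ≥2 trees
length 5: m d d d n has 2 parse trees

Two derivations of m d d d n:
  Head ⇒ m Arg n ⇒ m Arg Arg n ⇒ m d Arg n ⇒ m d Arg Arg n ⇒ m d d Arg n ⇒ m d d d n
  Head ⇒ m Arg n ⇒ m Arg Arg n ⇒ m Arg Arg Arg n ⇒ m d Arg Arg n ⇒ m d d Arg n ⇒ m d d d n

m d d d n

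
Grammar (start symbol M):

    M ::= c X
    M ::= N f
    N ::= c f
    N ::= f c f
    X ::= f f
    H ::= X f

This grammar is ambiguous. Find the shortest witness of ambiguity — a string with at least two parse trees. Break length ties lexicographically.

c f f

length 3: c f f has 2 parse trees

Two derivations of c f f:
  M ⇒ c X ⇒ c f f
  M ⇒ N f ⇒ c f f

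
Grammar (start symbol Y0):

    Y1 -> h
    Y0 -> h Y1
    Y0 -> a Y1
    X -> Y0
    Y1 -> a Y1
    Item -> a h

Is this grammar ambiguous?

Unambiguous

(Item, X are unreachable from Y0, so their rules don't affect L(Y0).) Each reachable nonterminal has at most one production per leading terminal, and all productions are right-linear; the derivation is determined token-by-token.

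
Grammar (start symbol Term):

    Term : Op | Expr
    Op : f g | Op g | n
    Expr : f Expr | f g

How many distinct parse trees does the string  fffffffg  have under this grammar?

Parse trees for fffffffg:
  [Term [Expr f [Expr f [Expr f [Expr f [Expr f [Expr f [Expr f g]]]]]]]]

1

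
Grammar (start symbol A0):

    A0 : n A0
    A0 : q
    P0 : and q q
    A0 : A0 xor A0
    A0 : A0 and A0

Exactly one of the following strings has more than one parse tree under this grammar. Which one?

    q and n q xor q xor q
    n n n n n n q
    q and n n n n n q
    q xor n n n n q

q and n q xor q xor q

q and n q xor q xor q: 9 trees
n n n n n n q: 1 tree
q and n n n n n q: 1 tree
q xor n n n n q: 1 tree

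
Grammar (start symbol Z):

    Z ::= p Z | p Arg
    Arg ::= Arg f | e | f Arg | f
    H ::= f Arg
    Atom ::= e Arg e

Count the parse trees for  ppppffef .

Parse trees for ppppffef:
  [Z p [Z p [Z p [Z p [Arg [Arg f [Arg f [Arg e]]] f]]]]]
  [Z p [Z p [Z p [Z p [Arg f [Arg [Arg f [Arg e]] f]]]]]]
  [Z p [Z p [Z p [Z p [Arg f [Arg f [Arg [Arg e] f]]]]]]]

3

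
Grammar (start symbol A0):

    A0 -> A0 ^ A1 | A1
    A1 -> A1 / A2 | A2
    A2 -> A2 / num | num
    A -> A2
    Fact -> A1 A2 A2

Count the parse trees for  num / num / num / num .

8

Parse trees for num / num / num / num:
  [A0 [A1 [A1 [A2 num]] / [A2 [A2 [A2 num] / num] / num]]]
  [A0 [A1 [A1 [A1 [A2 num]] / [A2 num]] / [A2 [A2 num] / num]]]
  [A0 [A1 [A1 [A2 [A2 num] / num]] / [A2 [A2 num] / num]]]
  [A0 [A1 [A1 [A1 [A2 num]] / [A2 [A2 num] / num]] / [A2 num]]]
  [A0 [A1 [A1 [A1 [A1 [A2 num]] / [A2 num]] / [A2 num]] / [A2 num]]]
  [A0 [A1 [A1 [A1 [A2 [A2 num] / num]] / [A2 num]] / [A2 num]]]
  [A0 [A1 [A1 [A2 [A2 [A2 num] / num] / num]] / [A2 num]]]
  [A0 [A1 [A2 [A2 [A2 [A2 num] / num] / num] / num]]]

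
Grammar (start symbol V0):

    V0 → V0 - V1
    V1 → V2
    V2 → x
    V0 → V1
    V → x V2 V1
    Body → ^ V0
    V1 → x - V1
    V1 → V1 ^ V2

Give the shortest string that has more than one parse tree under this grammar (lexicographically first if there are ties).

x - x

length 1: no string has ≥2 trees
length 3: x - x has 2 parse trees

Two derivations of x - x:
  V0 ⇒ V0 - V1 ⇒ V1 - V1 ⇒ V2 - V1 ⇒ x - V1 ⇒ x - V2 ⇒ x - x
  V0 ⇒ V1 ⇒ x - V1 ⇒ x - V2 ⇒ x - x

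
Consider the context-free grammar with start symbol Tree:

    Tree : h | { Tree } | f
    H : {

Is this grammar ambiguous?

Unambiguous

Only Tree is reachable from Tree; ignoring the rest: Each string is a nest of matched brackets around a single atom. An opening bracket forces the recursive rule; an atom forces the base rule.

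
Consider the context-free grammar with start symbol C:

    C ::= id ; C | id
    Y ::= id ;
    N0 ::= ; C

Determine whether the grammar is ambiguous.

Only C is reachable from C; ignoring the rest: The reachable grammar is A → atom sep A | atom. Each atom is followed by either the separator (recurse) or end-of-string (stop) — no choice point.

Unambiguous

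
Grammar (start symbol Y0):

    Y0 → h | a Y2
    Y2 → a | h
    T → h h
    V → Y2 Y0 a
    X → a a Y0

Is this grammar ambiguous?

Only Y0, Y2 are reachable from Y0; ignoring the rest: The reachable rules are right-linear with at most one rule per (nonterminal, next-terminal) pair. Each input token forces the next rule, so parsing is deterministic.

Unambiguous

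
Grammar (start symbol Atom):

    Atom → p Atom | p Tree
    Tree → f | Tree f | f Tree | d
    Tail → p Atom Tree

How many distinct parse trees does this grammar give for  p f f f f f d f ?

6

Parse trees for p f f f f f d f:
  [Atom p [Tree [Tree f [Tree f [Tree f [Tree f [Tree f [Tree d]]]]]] f]]
  [Atom p [Tree f [Tree [Tree f [Tree f [Tree f [Tree f [Tree d]]]]] f]]]
  [Atom p [Tree f [Tree f [Tree [Tree f [Tree f [Tree f [Tree d]]]] f]]]]
  [Atom p [Tree f [Tree f [Tree f [Tree [Tree f [Tree f [Tree d]]] f]]]]]
  [Atom p [Tree f [Tree f [Tree f [Tree f [Tree [Tree f [Tree d]] f]]]]]]
  [Atom p [Tree f [Tree f [Tree f [Tree f [Tree f [Tree [Tree d] f]]]]]]]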